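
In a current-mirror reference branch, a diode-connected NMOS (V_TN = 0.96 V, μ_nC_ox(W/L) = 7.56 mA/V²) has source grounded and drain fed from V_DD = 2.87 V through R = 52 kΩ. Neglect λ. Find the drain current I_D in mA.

I_D = 0.0349 mA

With gate tied to drain, V_GS = V_DS ≥ V_GS − V_TN, so the device is in saturation.
KCL at the drain: ½ k_n (V_GS − V_TN)² = (V_DD − V_GS)/R.
Let x = V_GS − 0.96. Then 197 x² + x − 1.91 = 0, giving x = 0.0961 V (positive root), so V_GS = 1.06 V.
I_D = (V_DD − V_GS)/R = (2.87 − 1.06) / 52 = 0.0349 mA.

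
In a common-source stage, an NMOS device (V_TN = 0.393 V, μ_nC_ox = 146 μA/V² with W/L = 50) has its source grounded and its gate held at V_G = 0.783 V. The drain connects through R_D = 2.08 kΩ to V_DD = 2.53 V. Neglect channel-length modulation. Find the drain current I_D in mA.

V_GS = V_G = 0.783 V, so V_ov = 0.783 − 0.393 = 0.39 V.
k_n = μ_nC_ox · (W/L) = 7.3 mA/V².
Assume saturation: I_D = ½ k_n V_ov² = 0.5 × 7.3 × 0.39² = 0.555 mA, giving V_DS = V_DD − I_D R_D = 2.53 − 0.555 × 2.08 = 1.38 V.
V_DS = 1.38 V ≥ V_ov = 0.39 V, confirming saturation.

I_D = 0.555 mA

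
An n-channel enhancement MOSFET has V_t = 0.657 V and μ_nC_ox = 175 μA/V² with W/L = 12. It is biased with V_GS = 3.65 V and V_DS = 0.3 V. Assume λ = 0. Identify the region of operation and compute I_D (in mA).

k_n = μ_nC_ox · (W/L) = 2.1 mA/V².
V_ov = V_GS − V_t = 3.65 − 0.657 = 2.99 V.
Since V_DS = 0.3 V < V_ov = 2.99 V, the device is in the triode region.
I_D = k_n [V_ov · V_DS − ½ V_DS²] = 2.1 × [2.99 × 0.3 − 0.5 × 0.3²] = 1.79 mA.

Triode; I_D = 1.79 mA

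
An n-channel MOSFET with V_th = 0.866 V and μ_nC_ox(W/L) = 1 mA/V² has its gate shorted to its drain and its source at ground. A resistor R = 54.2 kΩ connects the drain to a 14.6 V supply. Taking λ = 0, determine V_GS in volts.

V_GS = 1.56 V

With gate tied to drain, V_GS = V_DS ≥ V_GS − V_th, so the device is in saturation.
KCL at the drain: ½ k_n (V_GS − V_th)² = (V_DD − V_GS)/R.
Let x = V_GS − 0.866. Then 27.1 x² + x − 13.73 = 0, giving x = 0.694 V (positive root), so V_GS = 1.56 V.
I_D = (V_DD − V_GS)/R = (14.6 − 1.56) / 54.2 = 0.241 mA.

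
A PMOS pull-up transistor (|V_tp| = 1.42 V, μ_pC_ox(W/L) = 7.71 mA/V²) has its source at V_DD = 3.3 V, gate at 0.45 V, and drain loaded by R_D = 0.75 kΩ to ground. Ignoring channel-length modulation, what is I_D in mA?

I_D = 3.86 mA

V_SG = V_DD − V_G = 3.3 − 0.45 = 2.85 V, so V_ov = 2.85 − 1.42 = 1.43 V.
Assume saturation: I_D = ½ k_p V_ov² = 0.5 × 7.71 × 1.43² = 7.88 mA, giving V_SD = V_DD − I_D R_D = 3.3 − 7.88 × 0.75 = -2.61 V.
But -2.61 V < V_ov = 1.43 V, so the device is actually in triode.
In triode I_D = k_p[V_ov V_SD − ½ V_SD²] and I_D = (V_DD − V_SD)/R_D. Equating: 2.89 V_SD² − 9.269 V_SD + 3.3 = 0, giving V_SD = 0.408 V (the root below V_ov).
I_D = (3.3 − 0.408) / 0.75 = 3.86 mA.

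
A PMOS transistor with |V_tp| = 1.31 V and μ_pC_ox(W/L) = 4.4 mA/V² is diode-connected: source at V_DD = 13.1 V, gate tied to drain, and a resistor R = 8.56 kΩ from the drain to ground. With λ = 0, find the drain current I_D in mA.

I_D = 1.29 mA

With gate tied to drain, V_SG = V_SD ≥ V_SG − |V_tp|, so the device is in saturation.
KCL at the drain: ½ k_p (V_SG − |V_tp|)² = (V_DD − V_SG)/R.
Let x = V_SG − 1.31. Then 18.8 x² + x − 11.79 = 0, giving x = 0.765 V (positive root), so V_SG = 2.08 V.
I_D = (V_DD − V_SG)/R = (13.1 − 2.08) / 8.56 = 1.29 mA.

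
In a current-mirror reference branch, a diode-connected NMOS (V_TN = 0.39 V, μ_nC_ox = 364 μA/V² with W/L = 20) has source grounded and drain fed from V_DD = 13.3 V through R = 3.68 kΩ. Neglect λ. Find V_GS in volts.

With gate tied to drain, V_GS = V_DS ≥ V_GS − V_TN, so the device is in saturation.
k_n = μ_nC_ox · (W/L) = 7.28 mA/V².
KCL at the drain: ½ k_n (V_GS − V_TN)² = (V_DD − V_GS)/R.
Let x = V_GS − 0.39. Then 13.4 x² + x − 12.91 = 0, giving x = 0.945 V (positive root), so V_GS = 1.34 V.
I_D = (V_DD − V_GS)/R = (13.3 − 1.34) / 3.68 = 3.25 mA.

V_GS = 1.34 V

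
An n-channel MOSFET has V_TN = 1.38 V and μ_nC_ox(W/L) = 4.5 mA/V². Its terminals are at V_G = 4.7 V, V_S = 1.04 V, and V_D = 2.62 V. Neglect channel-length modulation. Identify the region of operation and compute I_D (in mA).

Triode; I_D = 10.6 mA

V_GS = V_G − V_S = 4.7 − 1.04 = 3.66 V; V_DS = V_D − V_S = 2.62 − 1.04 = 1.58 V.
V_ov = V_GS − V_TN = 3.66 − 1.38 = 2.28 V.
Since V_DS = 1.58 V < V_ov = 2.28 V, the device is in the triode region.
I_D = k_n [V_ov · V_DS − ½ V_DS²] = 4.5 × [2.28 × 1.58 − 0.5 × 1.58²] = 10.6 mA.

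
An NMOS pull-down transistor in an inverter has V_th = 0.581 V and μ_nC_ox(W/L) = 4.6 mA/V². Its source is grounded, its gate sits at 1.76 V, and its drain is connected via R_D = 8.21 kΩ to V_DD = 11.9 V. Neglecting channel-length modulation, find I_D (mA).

V_GS = V_G = 1.76 V, so V_ov = 1.76 − 0.581 = 1.18 V.
Assume saturation: I_D = ½ k_n V_ov² = 0.5 × 4.6 × 1.18² = 3.2 mA, giving V_DS = V_DD − I_D R_D = 11.9 − 3.2 × 8.21 = -14.3 V.
But -14.3 V < V_ov = 1.18 V, so the device is actually in triode.
In triode I_D = k_n[V_ov V_DS − ½ V_DS²] and I_D = (V_DD − V_DS)/R_D. Equating: 18.9 V_DS² − 45.53 V_DS + 11.9 = 0, giving V_DS = 0.298 V (the root below V_ov).
I_D = (11.9 − 0.298) / 8.21 = 1.41 mA.

I_D = 1.41 mA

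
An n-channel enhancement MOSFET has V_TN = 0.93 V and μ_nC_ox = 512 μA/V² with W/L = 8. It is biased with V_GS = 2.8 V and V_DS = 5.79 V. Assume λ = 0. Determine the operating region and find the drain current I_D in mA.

Saturation; I_D = 7.16 mA

k_n = μ_nC_ox · (W/L) = 4.096 mA/V².
V_ov = V_GS − V_TN = 2.8 − 0.93 = 1.87 V.
Since V_DS = 5.79 V ≥ V_ov = 1.87 V, the device is in saturation.
I_D = ½ k_n V_ov² = 0.5 × 4.096 × 1.87² = 7.16 mA.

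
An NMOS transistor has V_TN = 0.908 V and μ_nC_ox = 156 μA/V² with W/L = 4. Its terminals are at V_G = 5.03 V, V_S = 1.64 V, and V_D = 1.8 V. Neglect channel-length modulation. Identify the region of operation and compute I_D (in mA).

Triode; I_D = 0.240 mA

V_GS = V_G − V_S = 5.03 − 1.64 = 3.39 V; V_DS = V_D − V_S = 1.8 − 1.64 = 0.16 V.
k_n = μ_nC_ox · (W/L) = 0.624 mA/V².
V_ov = V_GS − V_TN = 3.39 − 0.908 = 2.48 V.
Since V_DS = 0.16 V < V_ov = 2.48 V, the device is in the triode region.
I_D = k_n [V_ov · V_DS − ½ V_DS²] = 0.624 × [2.48 × 0.16 − 0.5 × 0.16²] = 0.24 mA.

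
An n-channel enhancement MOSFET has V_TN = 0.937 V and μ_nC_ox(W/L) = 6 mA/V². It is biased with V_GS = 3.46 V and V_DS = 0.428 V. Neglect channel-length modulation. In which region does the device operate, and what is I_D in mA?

Triode; I_D = 5.93 mA

V_ov = V_GS − V_TN = 3.46 − 0.937 = 2.52 V.
Since V_DS = 0.428 V < V_ov = 2.52 V, the device is in the triode region.
I_D = k_n [V_ov · V_DS − ½ V_DS²] = 6 × [2.52 × 0.428 − 0.5 × 0.428²] = 5.93 mA.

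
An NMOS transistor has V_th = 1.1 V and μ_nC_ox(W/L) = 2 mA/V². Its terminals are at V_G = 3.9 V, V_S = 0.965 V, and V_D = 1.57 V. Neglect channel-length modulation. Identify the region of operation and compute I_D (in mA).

V_GS = V_G − V_S = 3.9 − 0.965 = 2.94 V; V_DS = V_D − V_S = 1.57 − 0.965 = 0.605 V.
V_ov = V_GS − V_th = 2.94 − 1.1 = 1.83 V.
Since V_DS = 0.605 V < V_ov = 1.83 V, the device is in the triode region.
I_D = k_n [V_ov · V_DS − ½ V_DS²] = 2 × [1.83 × 0.605 − 0.5 × 0.605²] = 1.85 mA.

Triode; I_D = 1.85 mA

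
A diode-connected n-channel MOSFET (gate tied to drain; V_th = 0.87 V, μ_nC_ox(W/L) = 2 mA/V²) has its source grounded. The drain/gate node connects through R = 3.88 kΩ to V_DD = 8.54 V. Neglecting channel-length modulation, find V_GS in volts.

V_GS = 2.15 V

With gate tied to drain, V_GS = V_DS ≥ V_GS − V_th, so the device is in saturation.
KCL at the drain: ½ k_n (V_GS − V_th)² = (V_DD − V_GS)/R.
Let x = V_GS − 0.87. Then 3.88 x² + x − 7.67 = 0, giving x = 1.28 V (positive root), so V_GS = 2.15 V.
I_D = (V_DD − V_GS)/R = (8.54 − 2.15) / 3.88 = 1.65 mA.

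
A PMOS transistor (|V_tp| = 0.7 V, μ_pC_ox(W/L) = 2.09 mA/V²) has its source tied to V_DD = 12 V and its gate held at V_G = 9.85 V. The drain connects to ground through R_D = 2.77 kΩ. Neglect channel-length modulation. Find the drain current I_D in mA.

I_D = 2.20 mA

V_SG = V_DD − V_G = 12 − 9.85 = 2.15 V, so V_ov = 2.15 − 0.7 = 1.45 V.
Assume saturation: I_D = ½ k_p V_ov² = 0.5 × 2.09 × 1.45² = 2.2 mA, giving V_SD = V_DD − I_D R_D = 12 − 2.2 × 2.77 = 5.91 V.
V_SD = 5.91 V ≥ V_ov = 1.45 V, confirming saturation.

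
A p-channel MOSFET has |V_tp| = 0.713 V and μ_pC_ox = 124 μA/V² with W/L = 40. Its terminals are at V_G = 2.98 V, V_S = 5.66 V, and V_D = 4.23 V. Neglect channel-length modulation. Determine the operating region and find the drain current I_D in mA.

Triode; I_D = 8.88 mA

V_SG = V_S − V_G = 5.66 − 2.98 = 2.68 V; V_SD = V_S − V_D = 5.66 − 4.23 = 1.43 V.
k_p = μ_pC_ox · (W/L) = 4.96 mA/V².
V_ov = V_SG − |V_tp| = 2.68 − 0.713 = 1.97 V.
Since V_SD = 1.43 V < V_ov = 1.97 V, the device is in the triode region.
I_D = k_p [V_ov · V_SD − ½ V_SD²] = 4.96 × [1.97 × 1.43 − 0.5 × 1.43²] = 8.88 mA.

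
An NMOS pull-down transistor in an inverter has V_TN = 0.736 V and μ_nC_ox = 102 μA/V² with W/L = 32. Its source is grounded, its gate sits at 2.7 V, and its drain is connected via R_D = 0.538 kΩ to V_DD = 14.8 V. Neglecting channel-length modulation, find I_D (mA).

I_D = 6.30 mA

V_GS = V_G = 2.7 V, so V_ov = 2.7 − 0.736 = 1.96 V.
k_n = μ_nC_ox · (W/L) = 3.264 mA/V².
Assume saturation: I_D = ½ k_n V_ov² = 0.5 × 3.264 × 1.96² = 6.3 mA, giving V_DS = V_DD − I_D R_D = 14.8 − 6.3 × 0.538 = 11.4 V.
V_DS = 11.4 V ≥ V_ov = 1.96 V, confirming saturation.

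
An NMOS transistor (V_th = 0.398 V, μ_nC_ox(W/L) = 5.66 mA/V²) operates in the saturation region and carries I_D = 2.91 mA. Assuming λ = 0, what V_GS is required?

V_GS = 1.41 V

In saturation I_D = ½ k_n (V_GS − V_th)², so V_GS − V_th = √(2 I_D / k_n) = √(2 × 2.91 / 5.66) = 1.01 V.
V_GS = 0.398 + 1.01 = 1.41 V.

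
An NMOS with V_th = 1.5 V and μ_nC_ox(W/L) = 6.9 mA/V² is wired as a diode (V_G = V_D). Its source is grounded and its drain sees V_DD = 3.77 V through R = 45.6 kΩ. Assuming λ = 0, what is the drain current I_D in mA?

I_D = 0.0472 mA

With gate tied to drain, V_GS = V_DS ≥ V_GS − V_th, so the device is in saturation.
KCL at the drain: ½ k_n (V_GS − V_th)² = (V_DD − V_GS)/R.
Let x = V_GS − 1.5. Then 157 x² + x − 2.27 = 0, giving x = 0.117 V (positive root), so V_GS = 1.62 V.
I_D = (V_DD − V_GS)/R = (3.77 − 1.62) / 45.6 = 0.0472 mA.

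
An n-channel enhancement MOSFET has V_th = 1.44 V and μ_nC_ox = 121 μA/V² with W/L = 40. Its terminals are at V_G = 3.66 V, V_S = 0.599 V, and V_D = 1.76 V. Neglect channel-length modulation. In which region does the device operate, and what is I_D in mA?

V_GS = V_G − V_S = 3.66 − 0.599 = 3.06 V; V_DS = V_D − V_S = 1.76 − 0.599 = 1.16 V.
k_n = μ_nC_ox · (W/L) = 4.84 mA/V².
V_ov = V_GS − V_th = 3.06 − 1.44 = 1.62 V.
Since V_DS = 1.16 V < V_ov = 1.62 V, the device is in the triode region.
I_D = k_n [V_ov · V_DS − ½ V_DS²] = 4.84 × [1.62 × 1.16 − 0.5 × 1.16²] = 5.85 mA.

Triode; I_D = 5.85 mA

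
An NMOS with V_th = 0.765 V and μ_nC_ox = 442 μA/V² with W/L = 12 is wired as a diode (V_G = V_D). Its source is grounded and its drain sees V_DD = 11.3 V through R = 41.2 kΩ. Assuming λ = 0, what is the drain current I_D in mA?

With gate tied to drain, V_GS = V_DS ≥ V_GS − V_th, so the device is in saturation.
k_n = μ_nC_ox · (W/L) = 5.304 mA/V².
KCL at the drain: ½ k_n (V_GS − V_th)² = (V_DD − V_GS)/R.
Let x = V_GS − 0.765. Then 109 x² + x − 10.54 = 0, giving x = 0.306 V (positive root), so V_GS = 1.07 V.
I_D = (V_DD − V_GS)/R = (11.3 − 1.07) / 41.2 = 0.248 mA.

I_D = 0.248 mA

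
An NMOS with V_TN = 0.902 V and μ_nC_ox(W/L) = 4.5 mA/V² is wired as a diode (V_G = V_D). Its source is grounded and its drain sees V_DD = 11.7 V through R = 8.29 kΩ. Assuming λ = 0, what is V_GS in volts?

With gate tied to drain, V_GS = V_DS ≥ V_GS − V_TN, so the device is in saturation.
KCL at the drain: ½ k_n (V_GS − V_TN)² = (V_DD − V_GS)/R.
Let x = V_GS − 0.902. Then 18.7 x² + x − 10.8 = 0, giving x = 0.735 V (positive root), so V_GS = 1.64 V.
I_D = (V_DD − V_GS)/R = (11.7 − 1.64) / 8.29 = 1.21 mA.

V_GS = 1.64 V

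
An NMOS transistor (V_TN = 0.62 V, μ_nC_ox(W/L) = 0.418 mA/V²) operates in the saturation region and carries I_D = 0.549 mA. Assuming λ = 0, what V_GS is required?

In saturation I_D = ½ k_n (V_GS − V_TN)², so V_GS − V_TN = √(2 I_D / k_n) = √(2 × 0.549 / 0.418) = 1.62 V.
V_GS = 0.62 + 1.62 = 2.24 V.

V_GS = 2.24 V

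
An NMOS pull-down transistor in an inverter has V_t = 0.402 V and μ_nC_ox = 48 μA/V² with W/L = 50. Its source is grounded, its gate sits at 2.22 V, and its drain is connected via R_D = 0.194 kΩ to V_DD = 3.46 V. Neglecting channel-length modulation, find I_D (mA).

V_GS = V_G = 2.22 V, so V_ov = 2.22 − 0.402 = 1.82 V.
k_n = μ_nC_ox · (W/L) = 2.4 mA/V².
Assume saturation: I_D = ½ k_n V_ov² = 0.5 × 2.4 × 1.82² = 3.97 mA, giving V_DS = V_DD − I_D R_D = 3.46 − 3.97 × 0.194 = 2.69 V.
V_DS = 2.69 V ≥ V_ov = 1.82 V, confirming saturation.

I_D = 3.97 mA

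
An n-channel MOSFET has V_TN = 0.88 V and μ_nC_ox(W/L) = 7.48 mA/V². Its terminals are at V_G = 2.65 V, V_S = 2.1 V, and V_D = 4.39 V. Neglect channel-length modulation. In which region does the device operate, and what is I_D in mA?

Cutoff; I_D = 0 mA

V_GS = V_G − V_S = 2.65 − 2.1 = 0.55 V; V_DS = V_D − V_S = 4.39 − 2.1 = 2.29 V.
V_GS = 0.55 V < V_TN = 0.88 V, so the transistor is in cutoff.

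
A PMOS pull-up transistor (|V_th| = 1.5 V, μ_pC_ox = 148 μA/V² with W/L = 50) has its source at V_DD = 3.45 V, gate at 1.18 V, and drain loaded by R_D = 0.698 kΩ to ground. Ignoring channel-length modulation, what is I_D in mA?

V_SG = V_DD − V_G = 3.45 − 1.18 = 2.27 V, so V_ov = 2.27 − 1.5 = 0.77 V.
k_p = μ_pC_ox · (W/L) = 7.4 mA/V².
Assume saturation: I_D = ½ k_p V_ov² = 0.5 × 7.4 × 0.77² = 2.19 mA, giving V_SD = V_DD − I_D R_D = 3.45 − 2.19 × 0.698 = 1.92 V.
V_SD = 1.92 V ≥ V_ov = 0.77 V, confirming saturation.

I_D = 2.19 mA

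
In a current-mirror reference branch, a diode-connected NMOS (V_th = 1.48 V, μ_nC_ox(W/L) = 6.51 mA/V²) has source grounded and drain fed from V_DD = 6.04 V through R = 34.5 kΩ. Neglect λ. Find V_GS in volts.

V_GS = 1.68 V

With gate tied to drain, V_GS = V_DS ≥ V_GS − V_th, so the device is in saturation.
KCL at the drain: ½ k_n (V_GS − V_th)² = (V_DD − V_GS)/R.
Let x = V_GS − 1.48. Then 112 x² + x − 4.56 = 0, giving x = 0.197 V (positive root), so V_GS = 1.68 V.
I_D = (V_DD − V_GS)/R = (6.04 − 1.68) / 34.5 = 0.126 mA.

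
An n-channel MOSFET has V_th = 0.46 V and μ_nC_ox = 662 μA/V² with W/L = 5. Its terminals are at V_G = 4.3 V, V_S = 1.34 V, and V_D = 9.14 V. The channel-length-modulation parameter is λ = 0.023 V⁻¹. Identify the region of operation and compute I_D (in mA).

V_GS = V_G − V_S = 4.3 − 1.34 = 2.96 V; V_DS = V_D − V_S = 9.14 − 1.34 = 7.8 V.
k_n = μ_nC_ox · (W/L) = 3.31 mA/V².
V_ov = V_GS − V_th = 2.96 − 0.46 = 2.5 V.
Since V_DS = 7.8 V ≥ V_ov = 2.5 V, the device is in saturation.
I_D = ½ k_n V_ov² (1 + λ V_DS) = 0.5 × 3.31 × 2.5² × (1 + 0.023 × 7.8) = 12.2 mA.

Saturation; I_D = 12.2 mA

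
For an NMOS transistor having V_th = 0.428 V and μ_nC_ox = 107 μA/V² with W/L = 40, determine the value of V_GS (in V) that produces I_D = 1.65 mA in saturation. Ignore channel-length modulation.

k_n = μ_nC_ox · (W/L) = 4.28 mA/V².
In saturation I_D = ½ k_n (V_GS − V_th)², so V_GS − V_th = √(2 I_D / k_n) = √(2 × 1.65 / 4.28) = 0.878 V.
V_GS = 0.428 + 0.878 = 1.31 V.

V_GS = 1.31 V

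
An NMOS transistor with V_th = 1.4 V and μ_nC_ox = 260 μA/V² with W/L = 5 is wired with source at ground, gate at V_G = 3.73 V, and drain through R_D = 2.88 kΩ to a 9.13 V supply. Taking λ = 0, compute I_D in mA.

I_D = 2.74 mA

V_GS = V_G = 3.73 V, so V_ov = 3.73 − 1.4 = 2.33 V.
k_n = μ_nC_ox · (W/L) = 1.3 mA/V².
Assume saturation: I_D = ½ k_n V_ov² = 0.5 × 1.3 × 2.33² = 3.53 mA, giving V_DS = V_DD − I_D R_D = 9.13 − 3.53 × 2.88 = -1.03 V.
But -1.03 V < V_ov = 2.33 V, so the device is actually in triode.
In triode I_D = k_n[V_ov V_DS − ½ V_DS²] and I_D = (V_DD − V_DS)/R_D. Equating: 1.87 V_DS² − 9.724 V_DS + 9.13 = 0, giving V_DS = 1.23 V (the root below V_ov).
I_D = (9.13 − 1.23) / 2.88 = 2.74 mA.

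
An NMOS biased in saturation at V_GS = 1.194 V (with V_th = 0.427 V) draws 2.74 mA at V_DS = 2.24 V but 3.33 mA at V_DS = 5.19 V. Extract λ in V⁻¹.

With V_GS fixed, I_D ∝ (1 + λ V_DS) in saturation, so I_D2/I_D1 = (1 + λ V_DS2)/(1 + λ V_DS1).
3.33/2.74 = 1.215 = (1 + 5.19 λ)/(1 + 2.24 λ).
Solving: λ (I_D1 V_DS2 − I_D2 V_DS1) = I_D2 − I_D1, so λ = (3.33 − 2.74) / (2.74 × 5.19 − 3.33 × 2.24) = 0.59 / 6.76 = 0.0873 V⁻¹.

λ = 0.0873 V⁻¹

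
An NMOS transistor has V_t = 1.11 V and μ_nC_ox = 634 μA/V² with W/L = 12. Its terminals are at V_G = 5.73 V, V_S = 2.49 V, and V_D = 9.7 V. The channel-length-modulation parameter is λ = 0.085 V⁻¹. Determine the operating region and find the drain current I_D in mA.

V_GS = V_G − V_S = 5.73 − 2.49 = 3.24 V; V_DS = V_D − V_S = 9.7 − 2.49 = 7.21 V.
k_n = μ_nC_ox · (W/L) = 7.608 mA/V².
V_ov = V_GS − V_t = 3.24 − 1.11 = 2.13 V.
Since V_DS = 7.21 V ≥ V_ov = 2.13 V, the device is in saturation.
I_D = ½ k_n V_ov² (1 + λ V_DS) = 0.5 × 7.608 × 2.13² × (1 + 0.085 × 7.21) = 27.8 mA.

Saturation; I_D = 27.8 mA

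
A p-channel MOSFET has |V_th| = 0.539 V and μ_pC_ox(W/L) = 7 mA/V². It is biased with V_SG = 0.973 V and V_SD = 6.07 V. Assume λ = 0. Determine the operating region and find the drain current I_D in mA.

V_ov = V_SG − |V_th| = 0.973 − 0.539 = 0.434 V.
Since V_SD = 6.07 V ≥ V_ov = 0.434 V, the device is in saturation.
I_D = ½ k_p V_ov² = 0.5 × 7 × 0.434² = 0.659 mA.

Saturation; I_D = 0.659 mA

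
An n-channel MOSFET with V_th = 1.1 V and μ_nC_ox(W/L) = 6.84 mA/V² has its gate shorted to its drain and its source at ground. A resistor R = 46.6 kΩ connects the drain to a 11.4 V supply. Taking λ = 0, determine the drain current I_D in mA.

I_D = 0.216 mA

With gate tied to drain, V_GS = V_DS ≥ V_GS − V_th, so the device is in saturation.
KCL at the drain: ½ k_n (V_GS − V_th)² = (V_DD − V_GS)/R.
Let x = V_GS − 1.1. Then 159 x² + x − 10.3 = 0, giving x = 0.251 V (positive root), so V_GS = 1.35 V.
I_D = (V_DD − V_GS)/R = (11.4 − 1.35) / 46.6 = 0.216 mA.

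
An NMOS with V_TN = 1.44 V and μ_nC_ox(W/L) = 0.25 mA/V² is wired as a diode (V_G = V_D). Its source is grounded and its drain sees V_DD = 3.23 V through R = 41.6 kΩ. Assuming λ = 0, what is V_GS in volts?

With gate tied to drain, V_GS = V_DS ≥ V_GS − V_TN, so the device is in saturation.
KCL at the drain: ½ k_n (V_GS − V_TN)² = (V_DD − V_GS)/R.
Let x = V_GS − 1.44. Then 5.2 x² + x − 1.79 = 0, giving x = 0.498 V (positive root), so V_GS = 1.94 V.
I_D = (V_DD − V_GS)/R = (3.23 − 1.94) / 41.6 = 0.031 mA.

V_GS = 1.94 V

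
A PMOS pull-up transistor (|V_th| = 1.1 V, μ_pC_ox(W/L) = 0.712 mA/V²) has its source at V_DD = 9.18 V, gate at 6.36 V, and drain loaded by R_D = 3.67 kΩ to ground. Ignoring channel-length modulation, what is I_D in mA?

V_SG = V_DD − V_G = 9.18 − 6.36 = 2.82 V, so V_ov = 2.82 − 1.1 = 1.72 V.
Assume saturation: I_D = ½ k_p V_ov² = 0.5 × 0.712 × 1.72² = 1.05 mA, giving V_SD = V_DD − I_D R_D = 9.18 − 1.05 × 3.67 = 5.31 V.
V_SD = 5.31 V ≥ V_ov = 1.72 V, confirming saturation.

I_D = 1.05 mA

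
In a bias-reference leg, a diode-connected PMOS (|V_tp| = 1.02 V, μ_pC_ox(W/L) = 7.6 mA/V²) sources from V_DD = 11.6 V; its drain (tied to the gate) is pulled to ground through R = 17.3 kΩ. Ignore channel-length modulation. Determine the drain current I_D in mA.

With gate tied to drain, V_SG = V_SD ≥ V_SG − |V_tp|, so the device is in saturation.
KCL at the drain: ½ k_p (V_SG − |V_tp|)² = (V_DD − V_SG)/R.
Let x = V_SG − 1.02. Then 65.7 x² + x − 10.58 = 0, giving x = 0.394 V (positive root), so V_SG = 1.41 V.
I_D = (V_DD − V_SG)/R = (11.6 − 1.41) / 17.3 = 0.589 mA.

I_D = 0.589 mA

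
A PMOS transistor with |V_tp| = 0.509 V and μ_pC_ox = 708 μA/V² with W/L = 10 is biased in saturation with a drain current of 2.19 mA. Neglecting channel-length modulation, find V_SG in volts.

V_SG = 1.30 V

k_p = μ_pC_ox · (W/L) = 7.08 mA/V².
In saturation I_D = ½ k_p (V_SG − |V_tp|)², so V_SG − |V_tp| = √(2 I_D / k_p) = √(2 × 2.19 / 7.08) = 0.787 V.
V_SG = 0.509 + 0.787 = 1.3 V.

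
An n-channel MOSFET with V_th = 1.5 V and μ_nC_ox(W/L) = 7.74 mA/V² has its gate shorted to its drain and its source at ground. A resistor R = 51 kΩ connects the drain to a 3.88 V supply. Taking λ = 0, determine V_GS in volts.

V_GS = 1.61 V

With gate tied to drain, V_GS = V_DS ≥ V_GS − V_th, so the device is in saturation.
KCL at the drain: ½ k_n (V_GS − V_th)² = (V_DD − V_GS)/R.
Let x = V_GS − 1.5. Then 197 x² + x − 2.38 = 0, giving x = 0.107 V (positive root), so V_GS = 1.61 V.
I_D = (V_DD − V_GS)/R = (3.88 − 1.61) / 51 = 0.0446 mA.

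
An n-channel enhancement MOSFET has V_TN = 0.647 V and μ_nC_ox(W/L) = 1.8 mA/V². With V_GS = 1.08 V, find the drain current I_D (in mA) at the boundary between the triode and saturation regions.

At the boundary V_DS = V_ov = V_GS − V_TN = 1.08 − 0.647 = 0.433 V.
I_D = ½ k_n V_ov² = 0.5 × 1.8 × 0.433² = 0.169 mA.

I_D = 0.169 mA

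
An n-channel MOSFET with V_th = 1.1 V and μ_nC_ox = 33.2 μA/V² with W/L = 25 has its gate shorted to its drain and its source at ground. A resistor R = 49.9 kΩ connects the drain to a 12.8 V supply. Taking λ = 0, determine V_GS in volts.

V_GS = 1.83 V

With gate tied to drain, V_GS = V_DS ≥ V_GS − V_th, so the device is in saturation.
k_n = μ_nC_ox · (W/L) = 0.83 mA/V².
KCL at the drain: ½ k_n (V_GS − V_th)² = (V_DD − V_GS)/R.
Let x = V_GS − 1.1. Then 20.7 x² + x − 11.7 = 0, giving x = 0.728 V (positive root), so V_GS = 1.83 V.
I_D = (V_DD − V_GS)/R = (12.8 − 1.83) / 49.9 = 0.22 mA.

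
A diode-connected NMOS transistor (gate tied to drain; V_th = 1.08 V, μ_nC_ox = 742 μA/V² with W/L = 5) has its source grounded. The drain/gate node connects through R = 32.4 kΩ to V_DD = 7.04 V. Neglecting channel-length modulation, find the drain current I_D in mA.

I_D = 0.174 mA

With gate tied to drain, V_GS = V_DS ≥ V_GS − V_th, so the device is in saturation.
k_n = μ_nC_ox · (W/L) = 3.71 mA/V².
KCL at the drain: ½ k_n (V_GS − V_th)² = (V_DD − V_GS)/R.
Let x = V_GS − 1.08. Then 60.1 x² + x − 5.96 = 0, giving x = 0.307 V (positive root), so V_GS = 1.39 V.
I_D = (V_DD − V_GS)/R = (7.04 − 1.39) / 32.4 = 0.174 mA.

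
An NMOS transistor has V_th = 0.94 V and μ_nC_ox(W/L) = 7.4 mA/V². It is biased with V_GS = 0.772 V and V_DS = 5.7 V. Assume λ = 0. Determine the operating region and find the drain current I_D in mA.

Cutoff; I_D = 0 mA

V_GS = 0.772 V < V_th = 0.94 V, so the transistor is in cutoff.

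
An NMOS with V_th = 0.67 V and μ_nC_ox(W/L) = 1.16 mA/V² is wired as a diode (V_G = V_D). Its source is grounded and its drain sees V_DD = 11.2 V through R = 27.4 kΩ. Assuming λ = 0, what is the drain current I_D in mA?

I_D = 0.356 mA

With gate tied to drain, V_GS = V_DS ≥ V_GS − V_th, so the device is in saturation.
KCL at the drain: ½ k_n (V_GS − V_th)² = (V_DD − V_GS)/R.
Let x = V_GS − 0.67. Then 15.9 x² + x − 10.53 = 0, giving x = 0.783 V (positive root), so V_GS = 1.45 V.
I_D = (V_DD − V_GS)/R = (11.2 − 1.45) / 27.4 = 0.356 mA.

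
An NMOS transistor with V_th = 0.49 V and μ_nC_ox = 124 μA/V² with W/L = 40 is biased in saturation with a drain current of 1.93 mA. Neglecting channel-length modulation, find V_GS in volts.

k_n = μ_nC_ox · (W/L) = 4.96 mA/V².
In saturation I_D = ½ k_n (V_GS − V_th)², so V_GS − V_th = √(2 I_D / k_n) = √(2 × 1.93 / 4.96) = 0.882 V.
V_GS = 0.49 + 0.882 = 1.37 V.

V_GS = 1.37 V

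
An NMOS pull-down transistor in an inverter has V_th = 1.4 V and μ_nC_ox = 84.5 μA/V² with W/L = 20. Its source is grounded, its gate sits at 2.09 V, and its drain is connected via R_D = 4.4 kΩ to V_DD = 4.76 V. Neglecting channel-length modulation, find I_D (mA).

I_D = 0.402 mA

V_GS = V_G = 2.09 V, so V_ov = 2.09 − 1.4 = 0.69 V.
k_n = μ_nC_ox · (W/L) = 1.69 mA/V².
Assume saturation: I_D = ½ k_n V_ov² = 0.5 × 1.69 × 0.69² = 0.402 mA, giving V_DS = V_DD − I_D R_D = 4.76 − 0.402 × 4.4 = 2.99 V.
V_DS = 2.99 V ≥ V_ov = 0.69 V, confirming saturation.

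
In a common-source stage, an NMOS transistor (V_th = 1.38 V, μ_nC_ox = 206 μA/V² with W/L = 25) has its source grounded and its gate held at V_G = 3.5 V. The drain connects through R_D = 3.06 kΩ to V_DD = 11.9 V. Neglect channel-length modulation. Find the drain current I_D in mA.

V_GS = V_G = 3.5 V, so V_ov = 3.5 − 1.38 = 2.12 V.
k_n = μ_nC_ox · (W/L) = 5.15 mA/V².
Assume saturation: I_D = ½ k_n V_ov² = 0.5 × 5.15 × 2.12² = 11.6 mA, giving V_DS = V_DD − I_D R_D = 11.9 − 11.6 × 3.06 = -23.5 V.
But -23.5 V < V_ov = 2.12 V, so the device is actually in triode.
In triode I_D = k_n[V_ov V_DS − ½ V_DS²] and I_D = (V_DD − V_DS)/R_D. Equating: 7.88 V_DS² − 34.41 V_DS + 11.9 = 0, giving V_DS = 0.379 V (the root below V_ov).
I_D = (11.9 − 0.379) / 3.06 = 3.77 mA.

I_D = 3.77 mA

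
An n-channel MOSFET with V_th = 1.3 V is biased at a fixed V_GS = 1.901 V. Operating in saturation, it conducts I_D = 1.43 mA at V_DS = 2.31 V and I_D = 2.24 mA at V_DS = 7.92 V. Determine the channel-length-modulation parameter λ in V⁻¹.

λ = 0.132 V⁻¹

With V_GS fixed, I_D ∝ (1 + λ V_DS) in saturation, so I_D2/I_D1 = (1 + λ V_DS2)/(1 + λ V_DS1).
2.24/1.43 = 1.566 = (1 + 7.92 λ)/(1 + 2.31 λ).
Solving: λ (I_D1 V_DS2 − I_D2 V_DS1) = I_D2 − I_D1, so λ = (2.24 − 1.43) / (1.43 × 7.92 − 2.24 × 2.31) = 0.81 / 6.15 = 0.132 V⁻¹.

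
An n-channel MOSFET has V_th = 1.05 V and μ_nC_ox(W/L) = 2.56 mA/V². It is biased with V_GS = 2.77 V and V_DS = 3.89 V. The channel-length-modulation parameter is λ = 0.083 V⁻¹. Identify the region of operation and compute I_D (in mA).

V_ov = V_GS − V_th = 2.77 − 1.05 = 1.72 V.
Since V_DS = 3.89 V ≥ V_ov = 1.72 V, the device is in saturation.
I_D = ½ k_n V_ov² (1 + λ V_DS) = 0.5 × 2.56 × 1.72² × (1 + 0.083 × 3.89) = 5.01 mA.

Saturation; I_D = 5.01 mA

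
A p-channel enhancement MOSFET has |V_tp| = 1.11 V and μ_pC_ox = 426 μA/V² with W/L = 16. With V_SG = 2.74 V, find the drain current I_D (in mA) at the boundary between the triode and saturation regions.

At the boundary V_SD = V_ov = V_SG − |V_tp| = 2.74 − 1.11 = 1.63 V.
k_p = μ_pC_ox · (W/L) = 6.816 mA/V².
I_D = ½ k_p V_ov² = 0.5 × 6.816 × 1.63² = 9.05 mA.

I_D = 9.05 mA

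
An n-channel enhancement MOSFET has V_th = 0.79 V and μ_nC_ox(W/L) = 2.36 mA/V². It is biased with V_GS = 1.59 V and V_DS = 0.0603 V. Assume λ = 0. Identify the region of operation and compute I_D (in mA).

Triode; I_D = 0.110 mA

V_ov = V_GS − V_th = 1.59 − 0.79 = 0.8 V.
Since V_DS = 0.0603 V < V_ov = 0.8 V, the device is in the triode region.
I_D = k_n [V_ov · V_DS − ½ V_DS²] = 2.36 × [0.8 × 0.0603 − 0.5 × 0.0603²] = 0.11 mA.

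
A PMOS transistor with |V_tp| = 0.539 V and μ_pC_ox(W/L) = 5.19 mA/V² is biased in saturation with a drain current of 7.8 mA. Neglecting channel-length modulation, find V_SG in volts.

In saturation I_D = ½ k_p (V_SG − |V_tp|)², so V_SG − |V_tp| = √(2 I_D / k_p) = √(2 × 7.8 / 5.19) = 1.73 V.
V_SG = 0.539 + 1.73 = 2.27 V.

V_SG = 2.27 V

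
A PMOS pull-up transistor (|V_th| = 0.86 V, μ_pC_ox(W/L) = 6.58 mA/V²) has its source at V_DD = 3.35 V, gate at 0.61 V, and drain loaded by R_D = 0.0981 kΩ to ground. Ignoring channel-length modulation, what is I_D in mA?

I_D = 11.6 mA

V_SG = V_DD − V_G = 3.35 − 0.61 = 2.74 V, so V_ov = 2.74 − 0.86 = 1.88 V.
Assume saturation: I_D = ½ k_p V_ov² = 0.5 × 6.58 × 1.88² = 11.6 mA, giving V_SD = V_DD − I_D R_D = 3.35 − 11.6 × 0.0981 = 2.21 V.
V_SD = 2.21 V ≥ V_ov = 1.88 V, confirming saturation.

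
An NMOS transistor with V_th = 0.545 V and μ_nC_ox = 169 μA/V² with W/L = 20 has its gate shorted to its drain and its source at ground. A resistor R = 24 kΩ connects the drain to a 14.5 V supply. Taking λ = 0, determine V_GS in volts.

V_GS = 1.12 V

With gate tied to drain, V_GS = V_DS ≥ V_GS − V_th, so the device is in saturation.
k_n = μ_nC_ox · (W/L) = 3.38 mA/V².
KCL at the drain: ½ k_n (V_GS − V_th)² = (V_DD − V_GS)/R.
Let x = V_GS − 0.545. Then 40.6 x² + x − 13.96 = 0, giving x = 0.574 V (positive root), so V_GS = 1.12 V.
I_D = (V_DD − V_GS)/R = (14.5 − 1.12) / 24 = 0.558 mA.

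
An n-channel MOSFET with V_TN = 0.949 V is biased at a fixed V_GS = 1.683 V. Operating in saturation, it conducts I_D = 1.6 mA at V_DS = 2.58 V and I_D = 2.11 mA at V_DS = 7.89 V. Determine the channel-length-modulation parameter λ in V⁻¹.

With V_GS fixed, I_D ∝ (1 + λ V_DS) in saturation, so I_D2/I_D1 = (1 + λ V_DS2)/(1 + λ V_DS1).
2.11/1.6 = 1.319 = (1 + 7.89 λ)/(1 + 2.58 λ).
Solving: λ (I_D1 V_DS2 − I_D2 V_DS1) = I_D2 − I_D1, so λ = (2.11 − 1.6) / (1.6 × 7.89 − 2.11 × 2.58) = 0.51 / 7.18 = 0.071 V⁻¹.

λ = 0.0710 V⁻¹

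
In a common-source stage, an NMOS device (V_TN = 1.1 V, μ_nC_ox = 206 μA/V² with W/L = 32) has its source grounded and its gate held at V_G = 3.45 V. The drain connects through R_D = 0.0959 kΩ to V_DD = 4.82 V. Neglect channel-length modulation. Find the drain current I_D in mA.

V_GS = V_G = 3.45 V, so V_ov = 3.45 − 1.1 = 2.35 V.
k_n = μ_nC_ox · (W/L) = 6.592 mA/V².
Assume saturation: I_D = ½ k_n V_ov² = 0.5 × 6.592 × 2.35² = 18.2 mA, giving V_DS = V_DD − I_D R_D = 4.82 − 18.2 × 0.0959 = 3.07 V.
V_DS = 3.07 V ≥ V_ov = 2.35 V, confirming saturation.

I_D = 18.2 mA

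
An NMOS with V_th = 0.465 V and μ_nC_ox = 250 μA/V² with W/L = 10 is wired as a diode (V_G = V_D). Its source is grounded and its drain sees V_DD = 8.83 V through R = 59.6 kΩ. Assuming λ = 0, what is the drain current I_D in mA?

With gate tied to drain, V_GS = V_DS ≥ V_GS − V_th, so the device is in saturation.
k_n = μ_nC_ox · (W/L) = 2.5 mA/V².
KCL at the drain: ½ k_n (V_GS − V_th)² = (V_DD − V_GS)/R.
Let x = V_GS − 0.465. Then 74.5 x² + x − 8.365 = 0, giving x = 0.328 V (positive root), so V_GS = 0.793 V.
I_D = (V_DD − V_GS)/R = (8.83 − 0.793) / 59.6 = 0.135 mA.

I_D = 0.135 mA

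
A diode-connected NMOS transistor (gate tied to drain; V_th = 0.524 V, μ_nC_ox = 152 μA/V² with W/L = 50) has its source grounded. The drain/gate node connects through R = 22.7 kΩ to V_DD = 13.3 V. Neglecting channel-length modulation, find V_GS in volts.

With gate tied to drain, V_GS = V_DS ≥ V_GS − V_th, so the device is in saturation.
k_n = μ_nC_ox · (W/L) = 7.6 mA/V².
KCL at the drain: ½ k_n (V_GS − V_th)² = (V_DD − V_GS)/R.
Let x = V_GS − 0.524. Then 86.3 x² + x − 12.78 = 0, giving x = 0.379 V (positive root), so V_GS = 0.903 V.
I_D = (V_DD − V_GS)/R = (13.3 − 0.903) / 22.7 = 0.546 mA.

V_GS = 0.903 V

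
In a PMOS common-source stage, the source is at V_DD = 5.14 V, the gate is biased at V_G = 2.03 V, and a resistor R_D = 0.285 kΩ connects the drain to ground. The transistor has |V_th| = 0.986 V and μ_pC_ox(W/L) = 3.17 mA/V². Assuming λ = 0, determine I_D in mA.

V_SG = V_DD − V_G = 5.14 − 2.03 = 3.11 V, so V_ov = 3.11 − 0.986 = 2.12 V.
Assume saturation: I_D = ½ k_p V_ov² = 0.5 × 3.17 × 2.12² = 7.15 mA, giving V_SD = V_DD − I_D R_D = 5.14 − 7.15 × 0.285 = 3.1 V.
V_SD = 3.1 V ≥ V_ov = 2.12 V, confirming saturation.

I_D = 7.15 mA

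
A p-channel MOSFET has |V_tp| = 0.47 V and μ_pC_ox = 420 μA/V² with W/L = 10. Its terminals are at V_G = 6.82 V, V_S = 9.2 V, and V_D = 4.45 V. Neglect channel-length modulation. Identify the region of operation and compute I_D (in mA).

V_SG = V_S − V_G = 9.2 − 6.82 = 2.38 V; V_SD = V_S − V_D = 9.2 − 4.45 = 4.75 V.
k_p = μ_pC_ox · (W/L) = 4.2 mA/V².
V_ov = V_SG − |V_tp| = 2.38 − 0.47 = 1.91 V.
Since V_SD = 4.75 V ≥ V_ov = 1.91 V, the device is in saturation.
I_D = ½ k_p V_ov² = 0.5 × 4.2 × 1.91² = 7.66 mA.

Saturation; I_D = 7.66 mA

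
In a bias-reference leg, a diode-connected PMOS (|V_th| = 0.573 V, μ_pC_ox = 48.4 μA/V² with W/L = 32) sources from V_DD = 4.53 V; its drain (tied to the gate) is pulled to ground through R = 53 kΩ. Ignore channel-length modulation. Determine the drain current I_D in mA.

With gate tied to drain, V_SG = V_SD ≥ V_SG − |V_th|, so the device is in saturation.
k_p = μ_pC_ox · (W/L) = 1.549 mA/V².
KCL at the drain: ½ k_p (V_SG − |V_th|)² = (V_DD − V_SG)/R.
Let x = V_SG − 0.573. Then 41 x² + x − 3.957 = 0, giving x = 0.299 V (positive root), so V_SG = 0.872 V.
I_D = (V_DD − V_SG)/R = (4.53 − 0.872) / 53 = 0.069 mA.

I_D = 0.0690 mA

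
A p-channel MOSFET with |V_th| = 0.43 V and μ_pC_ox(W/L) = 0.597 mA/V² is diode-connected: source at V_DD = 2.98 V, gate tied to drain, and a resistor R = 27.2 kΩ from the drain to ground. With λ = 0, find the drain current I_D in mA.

With gate tied to drain, V_SG = V_SD ≥ V_SG − |V_th|, so the device is in saturation.
KCL at the drain: ½ k_p (V_SG − |V_th|)² = (V_DD − V_SG)/R.
Let x = V_SG − 0.43. Then 8.12 x² + x − 2.55 = 0, giving x = 0.502 V (positive root), so V_SG = 0.932 V.
I_D = (V_DD − V_SG)/R = (2.98 − 0.932) / 27.2 = 0.0753 mA.

I_D = 0.0753 mA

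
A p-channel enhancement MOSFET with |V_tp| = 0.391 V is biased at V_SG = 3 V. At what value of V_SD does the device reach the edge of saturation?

V_SD,sat = 2.61 V

The boundary between triode and saturation is V_SD = V_SG − |V_tp| = V_ov.
V_ov = 3 − 0.391 = 2.61 V.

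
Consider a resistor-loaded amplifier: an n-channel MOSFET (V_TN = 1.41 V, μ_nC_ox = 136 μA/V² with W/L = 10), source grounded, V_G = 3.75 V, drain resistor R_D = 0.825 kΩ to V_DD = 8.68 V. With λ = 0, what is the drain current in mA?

V_GS = V_G = 3.75 V, so V_ov = 3.75 − 1.41 = 2.34 V.
k_n = μ_nC_ox · (W/L) = 1.36 mA/V².
Assume saturation: I_D = ½ k_n V_ov² = 0.5 × 1.36 × 2.34² = 3.72 mA, giving V_DS = V_DD − I_D R_D = 8.68 − 3.72 × 0.825 = 5.61 V.
V_DS = 5.61 V ≥ V_ov = 2.34 V, confirming saturation.

I_D = 3.72 mA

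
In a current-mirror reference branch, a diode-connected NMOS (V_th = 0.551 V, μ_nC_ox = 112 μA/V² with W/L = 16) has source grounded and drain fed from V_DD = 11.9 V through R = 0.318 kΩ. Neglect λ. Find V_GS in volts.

V_GS = 5.35 V

With gate tied to drain, V_GS = V_DS ≥ V_GS − V_th, so the device is in saturation.
k_n = μ_nC_ox · (W/L) = 1.792 mA/V².
KCL at the drain: ½ k_n (V_GS − V_th)² = (V_DD − V_GS)/R.
Let x = V_GS − 0.551. Then 0.285 x² + x − 11.35 = 0, giving x = 4.8 V (positive root), so V_GS = 5.35 V.
I_D = (V_DD − V_GS)/R = (11.9 − 5.35) / 0.318 = 20.6 mA.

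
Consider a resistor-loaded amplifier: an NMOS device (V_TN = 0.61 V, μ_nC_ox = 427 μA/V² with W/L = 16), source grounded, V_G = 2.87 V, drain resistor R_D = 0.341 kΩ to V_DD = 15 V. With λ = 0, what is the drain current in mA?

V_GS = V_G = 2.87 V, so V_ov = 2.87 − 0.61 = 2.26 V.
k_n = μ_nC_ox · (W/L) = 6.832 mA/V².
Assume saturation: I_D = ½ k_n V_ov² = 0.5 × 6.832 × 2.26² = 17.4 mA, giving V_DS = V_DD − I_D R_D = 15 − 17.4 × 0.341 = 9.05 V.
V_DS = 9.05 V ≥ V_ov = 2.26 V, confirming saturation.

I_D = 17.4 mA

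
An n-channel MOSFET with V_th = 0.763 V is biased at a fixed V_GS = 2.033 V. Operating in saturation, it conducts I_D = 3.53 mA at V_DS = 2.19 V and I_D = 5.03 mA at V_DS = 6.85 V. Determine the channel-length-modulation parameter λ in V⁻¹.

λ = 0.114 V⁻¹

With V_GS fixed, I_D ∝ (1 + λ V_DS) in saturation, so I_D2/I_D1 = (1 + λ V_DS2)/(1 + λ V_DS1).
5.03/3.53 = 1.425 = (1 + 6.85 λ)/(1 + 2.19 λ).
Solving: λ (I_D1 V_DS2 − I_D2 V_DS1) = I_D2 − I_D1, so λ = (5.03 − 3.53) / (3.53 × 6.85 − 5.03 × 2.19) = 1.5 / 13.2 = 0.114 V⁻¹.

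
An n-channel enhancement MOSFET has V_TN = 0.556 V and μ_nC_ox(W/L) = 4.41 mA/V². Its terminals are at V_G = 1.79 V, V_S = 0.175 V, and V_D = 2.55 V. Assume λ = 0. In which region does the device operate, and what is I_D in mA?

Saturation; I_D = 2.47 mA

V_GS = V_G − V_S = 1.79 − 0.175 = 1.61 V; V_DS = V_D − V_S = 2.55 − 0.175 = 2.38 V.
V_ov = V_GS − V_TN = 1.61 − 0.556 = 1.06 V.
Since V_DS = 2.38 V ≥ V_ov = 1.06 V, the device is in saturation.
I_D = ½ k_n V_ov² = 0.5 × 4.41 × 1.06² = 2.47 mA.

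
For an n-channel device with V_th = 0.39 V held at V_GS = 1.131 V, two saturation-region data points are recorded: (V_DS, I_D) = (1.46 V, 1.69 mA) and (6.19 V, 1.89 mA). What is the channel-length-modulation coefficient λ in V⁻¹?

With V_GS fixed, I_D ∝ (1 + λ V_DS) in saturation, so I_D2/I_D1 = (1 + λ V_DS2)/(1 + λ V_DS1).
1.89/1.69 = 1.118 = (1 + 6.19 λ)/(1 + 1.46 λ).
Solving: λ (I_D1 V_DS2 − I_D2 V_DS1) = I_D2 − I_D1, so λ = (1.89 − 1.69) / (1.69 × 6.19 − 1.89 × 1.46) = 0.2 / 7.7 = 0.026 V⁻¹.

λ = 0.0260 V⁻¹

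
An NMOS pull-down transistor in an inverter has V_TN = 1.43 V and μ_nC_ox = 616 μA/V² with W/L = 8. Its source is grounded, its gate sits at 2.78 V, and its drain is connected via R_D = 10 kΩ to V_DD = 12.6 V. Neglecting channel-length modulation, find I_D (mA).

V_GS = V_G = 2.78 V, so V_ov = 2.78 − 1.43 = 1.35 V.
k_n = μ_nC_ox · (W/L) = 4.928 mA/V².
Assume saturation: I_D = ½ k_n V_ov² = 0.5 × 4.928 × 1.35² = 4.49 mA, giving V_DS = V_DD − I_D R_D = 12.6 − 4.49 × 10 = -32.3 V.
But -32.3 V < V_ov = 1.35 V, so the device is actually in triode.
In triode I_D = k_n[V_ov V_DS − ½ V_DS²] and I_D = (V_DD − V_DS)/R_D. Equating: 24.6 V_DS² − 67.53 V_DS + 12.6 = 0, giving V_DS = 0.201 V (the root below V_ov).
I_D = (12.6 − 0.201) / 10 = 1.24 mA.

I_D = 1.24 mA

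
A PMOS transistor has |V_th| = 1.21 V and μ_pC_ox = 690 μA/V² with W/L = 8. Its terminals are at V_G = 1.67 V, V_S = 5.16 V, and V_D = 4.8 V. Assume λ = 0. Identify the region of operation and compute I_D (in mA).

Triode; I_D = 4.17 mA

V_SG = V_S − V_G = 5.16 − 1.67 = 3.49 V; V_SD = V_S − V_D = 5.16 − 4.8 = 0.36 V.
k_p = μ_pC_ox · (W/L) = 5.52 mA/V².
V_ov = V_SG − |V_th| = 3.49 − 1.21 = 2.28 V.
Since V_SD = 0.36 V < V_ov = 2.28 V, the device is in the triode region.
I_D = k_p [V_ov · V_SD − ½ V_SD²] = 5.52 × [2.28 × 0.36 − 0.5 × 0.36²] = 4.17 mA.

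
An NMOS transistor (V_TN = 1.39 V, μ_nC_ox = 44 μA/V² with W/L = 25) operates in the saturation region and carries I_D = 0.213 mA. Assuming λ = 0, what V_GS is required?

k_n = μ_nC_ox · (W/L) = 1.1 mA/V².
In saturation I_D = ½ k_n (V_GS − V_TN)², so V_GS − V_TN = √(2 I_D / k_n) = √(2 × 0.213 / 1.1) = 0.622 V.
V_GS = 1.39 + 0.622 = 2.01 V.

V_GS = 2.01 V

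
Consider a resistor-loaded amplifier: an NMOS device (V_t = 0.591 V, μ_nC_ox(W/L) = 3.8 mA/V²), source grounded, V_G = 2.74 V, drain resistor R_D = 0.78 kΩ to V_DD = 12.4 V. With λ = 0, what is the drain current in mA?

V_GS = V_G = 2.74 V, so V_ov = 2.74 − 0.591 = 2.15 V.
Assume saturation: I_D = ½ k_n V_ov² = 0.5 × 3.8 × 2.15² = 8.77 mA, giving V_DS = V_DD − I_D R_D = 12.4 − 8.77 × 0.78 = 5.56 V.
V_DS = 5.56 V ≥ V_ov = 2.15 V, confirming saturation.

I_D = 8.77 mA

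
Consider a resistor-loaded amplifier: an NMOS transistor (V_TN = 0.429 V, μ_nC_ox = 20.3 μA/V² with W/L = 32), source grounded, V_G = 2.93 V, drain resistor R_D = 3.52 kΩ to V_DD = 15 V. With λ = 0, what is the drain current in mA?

V_GS = V_G = 2.93 V, so V_ov = 2.93 − 0.429 = 2.5 V.
k_n = μ_nC_ox · (W/L) = 0.6496 mA/V².
Assume saturation: I_D = ½ k_n V_ov² = 0.5 × 0.6496 × 2.5² = 2.03 mA, giving V_DS = V_DD − I_D R_D = 15 − 2.03 × 3.52 = 7.85 V.
V_DS = 7.85 V ≥ V_ov = 2.5 V, confirming saturation.

I_D = 2.03 mA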